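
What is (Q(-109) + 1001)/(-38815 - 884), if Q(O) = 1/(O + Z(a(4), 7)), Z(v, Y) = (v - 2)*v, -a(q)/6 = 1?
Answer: -61060/2421639 ≈ -0.025214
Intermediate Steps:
a(q) = -6 (a(q) = -6*1 = -6)
Z(v, Y) = v*(-2 + v) (Z(v, Y) = (-2 + v)*v = v*(-2 + v))
Q(O) = 1/(48 + O) (Q(O) = 1/(O - 6*(-2 - 6)) = 1/(O - 6*(-8)) = 1/(O + 48) = 1/(48 + O))
(Q(-109) + 1001)/(-38815 - 884) = (1/(48 - 109) + 1001)/(-38815 - 884) = (1/(-61) + 1001)/(-39699) = (-1/61 + 1001)*(-1/39699) = (61060/61)*(-1/39699) = -61060/2421639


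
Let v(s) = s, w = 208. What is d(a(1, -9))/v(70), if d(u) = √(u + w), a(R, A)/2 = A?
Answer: √190/70 ≈ 0.19691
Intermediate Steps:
a(R, A) = 2*A
d(u) = √(208 + u) (d(u) = √(u + 208) = √(208 + u))
d(a(1, -9))/v(70) = √(208 + 2*(-9))/70 = √(208 - 18)*(1/70) = √190*(1/70) = √190/70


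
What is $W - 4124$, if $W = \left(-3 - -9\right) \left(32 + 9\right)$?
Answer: $-3878$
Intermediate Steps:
$W = 246$ ($W = \left(-3 + 9\right) 41 = 6 \cdot 41 = 246$)
$W - 4124 = 246 - 4124 = -3878$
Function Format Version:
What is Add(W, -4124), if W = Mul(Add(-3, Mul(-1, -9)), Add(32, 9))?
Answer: -3878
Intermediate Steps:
W = 246 (W = Mul(Add(-3, 9), 41) = Mul(6, 41) = 246)
Add(W, -4124) = Add(246, -4124) = -3878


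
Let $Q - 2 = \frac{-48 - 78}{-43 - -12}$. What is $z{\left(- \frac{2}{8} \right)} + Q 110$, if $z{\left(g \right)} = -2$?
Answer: $\frac{20618}{31} \approx 665.1$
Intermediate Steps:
$Q = \frac{188}{31}$ ($Q = 2 + \frac{-48 - 78}{-43 - -12} = 2 - \frac{126}{-43 + \left(-5 + 17\right)} = 2 - \frac{126}{-43 + 12} = 2 - \frac{126}{-31} = 2 - - \frac{126}{31} = 2 + \frac{126}{31} = \frac{188}{31} \approx 6.0645$)
$z{\left(- \frac{2}{8} \right)} + Q 110 = -2 + \frac{188}{31} \cdot 110 = -2 + \frac{20680}{31} = \frac{20618}{31}$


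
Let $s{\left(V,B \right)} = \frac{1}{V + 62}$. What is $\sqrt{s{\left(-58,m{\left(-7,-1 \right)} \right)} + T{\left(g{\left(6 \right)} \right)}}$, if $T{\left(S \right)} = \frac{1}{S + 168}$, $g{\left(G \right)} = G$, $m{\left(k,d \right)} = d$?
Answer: $\frac{\sqrt{7743}}{174} \approx 0.50571$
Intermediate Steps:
$T{\left(S \right)} = \frac{1}{168 + S}$
$s{\left(V,B \right)} = \frac{1}{62 + V}$
$\sqrt{s{\left(-58,m{\left(-7,-1 \right)} \right)} + T{\left(g{\left(6 \right)} \right)}} = \sqrt{\frac{1}{62 - 58} + \frac{1}{168 + 6}} = \sqrt{\frac{1}{4} + \frac{1}{174}} = \sqrt{\frac{89}{348}} = \frac{\sqrt{7743}}{174}$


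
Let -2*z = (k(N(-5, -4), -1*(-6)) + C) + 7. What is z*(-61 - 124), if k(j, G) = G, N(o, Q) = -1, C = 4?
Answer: 3145/2 ≈ 1572.5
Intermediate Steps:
z = -17/2 (z = -((-1*(-6) + 4) + 7)/2 = -((6 + 4) + 7)/2 = -(10 + 7)/2 = -1/2*17 = -17/2 ≈ -8.5000)
z*(-61 - 124) = -17*(-61 - 124)/2 = -17/2*(-185) = 3145/2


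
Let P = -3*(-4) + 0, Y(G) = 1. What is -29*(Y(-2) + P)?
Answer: -377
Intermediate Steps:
P = 12 (P = 12 + 0 = 12)
-29*(Y(-2) + P) = -29*(1 + 12) = -29*13 = -377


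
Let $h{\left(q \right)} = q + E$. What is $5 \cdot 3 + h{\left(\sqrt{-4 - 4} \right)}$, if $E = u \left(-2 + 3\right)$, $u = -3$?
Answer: $12 + 2 i \sqrt{2} \approx 12.0 + 2.8284 i$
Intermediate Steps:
$E = -3$ ($E = - 3 \left(-2 + 3\right) = \left(-3\right) 1 = -3$)
$h{\left(q \right)} = -3 + q$ ($h{\left(q \right)} = q - 3 = -3 + q$)
$5 \cdot 3 + h{\left(\sqrt{-4 - 4} \right)} = 5 \cdot 3 - \left(3 - \sqrt{-4 - 4}\right) = 15 - \left(3 - \sqrt{-8}\right) = 15 - \left(3 - 2 i \sqrt{2}\right) = 12 + 2 i \sqrt{2}$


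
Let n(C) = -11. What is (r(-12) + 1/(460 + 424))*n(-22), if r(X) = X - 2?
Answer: 136125/884 ≈ 153.99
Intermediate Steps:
r(X) = -2 + X
(r(-12) + 1/(460 + 424))*n(-22) = ((-2 - 12) + 1/(460 + 424))*(-11) = (-14 + 1/884)*(-11) = -12375/884*(-11) = 136125/884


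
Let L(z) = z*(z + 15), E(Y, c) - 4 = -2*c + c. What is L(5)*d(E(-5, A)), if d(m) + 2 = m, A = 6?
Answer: -400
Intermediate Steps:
E(Y, c) = 4 - c (E(Y, c) = 4 + (-2*c + c) = 4 - c)
d(m) = -2 + m
L(z) = z*(15 + z)
L(5)*d(E(-5, A)) = (5*(15 + 5))*(-2 + (4 - 1*6)) = (5*20)*(-2 + (4 - 6)) = 100*(-2 - 2) = 100*(-4) = -400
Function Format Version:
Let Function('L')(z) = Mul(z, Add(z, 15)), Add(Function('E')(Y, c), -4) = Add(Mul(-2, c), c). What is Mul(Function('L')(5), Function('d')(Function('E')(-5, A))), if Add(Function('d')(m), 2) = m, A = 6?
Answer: -400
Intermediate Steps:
Function('E')(Y, c) = Add(4, Mul(-1, c)) (Function('E')(Y, c) = Add(4, Add(Mul(-2, c), c)) = Add(4, Mul(-1, c)))
Function('d')(m) = Add(-2, m)
Function('L')(z) = Mul(z, Add(15, z))
Mul(Function('L')(5), Function('d')(Function('E')(-5, A))) = Mul(Mul(5, Add(15, 5)), Add(-2, Add(4, Mul(-1, 6)))) = Mul(Mul(5, 20), Add(-2, Add(4, -6))) = Mul(100, Add(-2, -2)) = Mul(100, -4) = -400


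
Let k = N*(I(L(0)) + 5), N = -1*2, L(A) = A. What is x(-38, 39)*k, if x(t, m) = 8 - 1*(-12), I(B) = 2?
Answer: -280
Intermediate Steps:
x(t, m) = 20 (x(t, m) = 8 + 12 = 20)
N = -2
k = -14 (k = -2*(2 + 5) = -2*7 = -14)
x(-38, 39)*k = 20*(-14) = -280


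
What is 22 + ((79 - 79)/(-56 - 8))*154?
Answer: 22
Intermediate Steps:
22 + ((79 - 79)/(-56 - 8))*154 = 22 + (0/(-64))*154 = 22 + (0*(-1/64))*154 = 22 + 0*154 = 22 + 0 = 22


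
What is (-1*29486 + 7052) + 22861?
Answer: 427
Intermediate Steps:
(-1*29486 + 7052) + 22861 = (-29486 + 7052) + 22861 = -22434 + 22861 = 427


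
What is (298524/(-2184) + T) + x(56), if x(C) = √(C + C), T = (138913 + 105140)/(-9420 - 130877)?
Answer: -3534586115/25534054 + 4*√7 ≈ -127.84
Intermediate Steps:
T = -244053/140297 (T = 244053/(-140297) = 244053*(-1/140297) = -244053/140297 ≈ -1.7395)
x(C) = √2*√C (x(C) = √(2*C) = √2*√C)
(298524/(-2184) + T) + x(56) = (298524/(-2184) - 244053/140297) + √2*√56 = (298524*(-1/2184) - 244053/140297) + √2*(2*√14) = (-24877/182 - 244053/140297) + 4*√7 = -3534586115/25534054 + 4*√7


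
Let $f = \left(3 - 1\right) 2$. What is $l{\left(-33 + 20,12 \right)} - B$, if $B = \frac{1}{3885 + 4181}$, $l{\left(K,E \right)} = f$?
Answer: $\frac{32263}{8066} \approx 3.9999$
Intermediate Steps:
$f = 4$ ($f = 2 \cdot 2 = 4$)
$l{\left(K,E \right)} = 4$
$B = \frac{1}{8066} \approx 0.00012398$
$l{\left(-33 + 20,12 \right)} - B = 4 - \frac{1}{8066} = \frac{32263}{8066}$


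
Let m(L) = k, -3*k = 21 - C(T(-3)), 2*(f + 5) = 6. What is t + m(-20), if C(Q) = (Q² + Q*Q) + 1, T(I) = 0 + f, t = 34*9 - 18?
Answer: 284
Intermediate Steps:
f = -2 (f = -5 + (½)*6 = -5 + 3 = -2)
t = 288 (t = 306 - 18 = 288)
T(I) = -2 (T(I) = 0 - 2 = -2)
C(Q) = 1 + 2*Q² (C(Q) = (Q² + Q²) + 1 = 2*Q² + 1 = 1 + 2*Q²)
k = -4 (k = -(21 - (1 + 2*(-2)²))/3 = -(21 - (1 + 2*4))/3 = -(21 - (1 + 8))/3 = -(21 - 1*9)/3 = -(21 - 9)/3 = -⅓*12 = -4)
m(L) = -4
t + m(-20) = 288 - 4 = 284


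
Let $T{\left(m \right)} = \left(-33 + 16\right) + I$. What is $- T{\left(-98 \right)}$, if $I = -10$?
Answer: $27$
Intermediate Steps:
$T{\left(m \right)} = -27$ ($T{\left(m \right)} = \left(-33 + 16\right) - 10 = -17 - 10 = -27$)
$- T{\left(-98 \right)} = \left(-1\right) \left(-27\right) = 27$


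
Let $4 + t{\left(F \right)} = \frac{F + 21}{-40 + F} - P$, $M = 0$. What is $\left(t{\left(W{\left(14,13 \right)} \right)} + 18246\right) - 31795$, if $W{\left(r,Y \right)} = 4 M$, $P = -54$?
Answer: $- \frac{539981}{40} \approx -13500.0$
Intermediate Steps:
$W{\left(r,Y \right)} = 0$ ($W{\left(r,Y \right)} = 4 \cdot 0 = 0$)
$t{\left(F \right)} = 50 + \frac{21 + F}{-40 + F}$ ($t{\left(F \right)} = -4 + \left(\frac{F + 21}{-40 + F} - -54\right) = -4 + \left(\frac{21 + F}{-40 + F} + 54\right) = -4 + \left(54 + \frac{21 + F}{-40 + F}\right) = 50 + \frac{21 + F}{-40 + F}$)
$\left(t{\left(W{\left(14,13 \right)} \right)} + 18246\right) - 31795 = \left(\frac{-1979 + 51 \cdot 0}{-40 + 0} + 18246\right) - 31795 = \left(\frac{-1979 + 0}{-40} + 18246\right) - 31795 = \left(\left(- \frac{1}{40}\right) \left(-1979\right) + 18246\right) - 31795 = \left(\frac{1979}{40} + 18246\right) - 31795 = \frac{731819}{40} - 31795 = - \frac{539981}{40}$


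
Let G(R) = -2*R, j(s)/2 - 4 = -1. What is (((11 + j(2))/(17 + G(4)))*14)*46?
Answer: 10948/9 ≈ 1216.4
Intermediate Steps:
j(s) = 6 (j(s) = 8 + 2*(-1) = 8 - 2 = 6)
(((11 + j(2))/(17 + G(4)))*14)*46 = (((11 + 6)/(17 - 2*4))*14)*46 = ((17/(17 - 8))*14)*46 = ((17/9)*14)*46 = (238/9)*46 = 10948/9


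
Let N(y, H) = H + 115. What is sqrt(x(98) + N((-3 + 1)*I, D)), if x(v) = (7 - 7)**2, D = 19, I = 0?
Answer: sqrt(134) ≈ 11.576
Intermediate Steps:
N(y, H) = 115 + H
x(v) = 0 (x(v) = 0**2 = 0)
sqrt(x(98) + N((-3 + 1)*I, D)) = sqrt(0 + (115 + 19)) = sqrt(0 + 134) = sqrt(134)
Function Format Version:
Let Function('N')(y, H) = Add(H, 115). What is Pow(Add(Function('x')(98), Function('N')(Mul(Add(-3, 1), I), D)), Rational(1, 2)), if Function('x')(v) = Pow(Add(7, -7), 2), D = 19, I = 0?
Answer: Pow(134, Rational(1, 2)) ≈ 11.576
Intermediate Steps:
Function('N')(y, H) = Add(115, H)
Function('x')(v) = 0 (Function('x')(v) = Pow(0, 2) = 0)
Pow(Add(Function('x')(98), Function('N')(Mul(Add(-3, 1), I), D)), Rational(1, 2)) = Pow(Add(0, Add(115, 19)), Rational(1, 2)) = Pow(Add(0, 134), Rational(1, 2)) = Pow(134, Rational(1, 2))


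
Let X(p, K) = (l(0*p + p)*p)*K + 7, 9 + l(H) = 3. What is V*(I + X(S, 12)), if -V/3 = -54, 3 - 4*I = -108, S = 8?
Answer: -175365/2 ≈ -87683.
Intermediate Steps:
l(H) = -6 (l(H) = -9 + 3 = -6)
X(p, K) = 7 - 6*K*p (X(p, K) = (-6*p)*K + 7 = -6*K*p + 7 = 7 - 6*K*p)
I = 111/4 (I = 3/4 - 1/4*(-108) = 3/4 + 27 = 111/4 ≈ 27.750)
V = 162 (V = -3*(-54) = 162)
V*(I + X(S, 12)) = 162*(111/4 + (7 - 6*12*8)) = 162*(111/4 + (7 - 576)) = 162*(111/4 - 569) = 162*(-2165/4) = -175365/2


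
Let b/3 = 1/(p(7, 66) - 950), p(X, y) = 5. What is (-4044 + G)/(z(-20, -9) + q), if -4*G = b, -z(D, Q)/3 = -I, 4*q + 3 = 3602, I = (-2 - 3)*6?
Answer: -124279/24885 ≈ -4.9941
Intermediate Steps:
I = -30 (I = -5*6 = -30)
q = 3599/4 (q = -3/4 + (1/4)*3602 = -3/4 + 1801/2 = 3599/4 ≈ 899.75)
b = -1/315 (b = 3/(5 - 950) = 3/(-945) = 3*(-1/945) = -1/315 ≈ -0.0031746)
z(D, Q) = -90 (z(D, Q) = -(-3)*(-30) = -3*30 = -90)
G = 1/1260 (G = -1/4*(-1/315) = 1/1260 ≈ 0.00079365)
(-4044 + G)/(z(-20, -9) + q) = (-4044 + 1/1260)/(-90 + 3599/4) = -5095439/(1260*3239/4) = -5095439/1260*4/3239 = -124279/24885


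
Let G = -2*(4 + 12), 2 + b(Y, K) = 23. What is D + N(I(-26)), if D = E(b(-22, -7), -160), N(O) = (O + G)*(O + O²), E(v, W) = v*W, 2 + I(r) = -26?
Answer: -48720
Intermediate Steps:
b(Y, K) = 21 (b(Y, K) = -2 + 23 = 21)
I(r) = -28 (I(r) = -2 - 26 = -28)
G = -32 (G = -2*16 = -32)
E(v, W) = W*v
N(O) = (-32 + O)*(O + O²) (N(O) = (O - 32)*(O + O²) = (-32 + O)*(O + O²))
D = -3360 (D = -160*21 = -3360)
D + N(I(-26)) = -3360 - 28*(-32 + (-28)² - 31*(-28)) = -3360 - 28*(-32 + 784 + 868) = -3360 - 28*1620 = -3360 - 45360 = -48720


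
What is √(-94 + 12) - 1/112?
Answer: -1/112 + I*√82 ≈ -0.0089286 + 9.0554*I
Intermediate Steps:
√(-94 + 12) - 1/112 = √(-82) - 1*1/112 = I*√82 - 1/112 = -1/112 + I*√82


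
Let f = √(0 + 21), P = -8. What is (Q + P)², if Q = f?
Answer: (8 - √21)² ≈ 11.679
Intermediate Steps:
f = √21 ≈ 4.5826
Q = √21 ≈ 4.5826
(Q + P)² = (√21 - 8)² = (-8 + √21)²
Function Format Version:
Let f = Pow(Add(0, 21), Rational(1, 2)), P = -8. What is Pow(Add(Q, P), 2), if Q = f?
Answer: Pow(Add(8, Mul(-1, Pow(21, Rational(1, 2)))), 2) ≈ 11.679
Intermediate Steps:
f = Pow(21, Rational(1, 2)) ≈ 4.5826
Q = Pow(21, Rational(1, 2)) ≈ 4.5826
Pow(Add(Q, P), 2) = Pow(Add(Pow(21, Rational(1, 2)), -8), 2) = Pow(Add(-8, Pow(21, Rational(1, 2))), 2)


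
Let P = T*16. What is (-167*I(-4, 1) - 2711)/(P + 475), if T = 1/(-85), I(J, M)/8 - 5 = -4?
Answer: -114665/13453 ≈ -8.5234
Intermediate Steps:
I(J, M) = 8 (I(J, M) = 40 + 8*(-4) = 40 - 32 = 8)
T = -1/85 ≈ -0.011765
P = -16/85 (P = -1/85*16 = -16/85 ≈ -0.18824)
(-167*I(-4, 1) - 2711)/(P + 475) = (-167*8 - 2711)/(-16/85 + 475) = (-1336 - 2711)/(40359/85) = -4047*85/40359 = -114665/13453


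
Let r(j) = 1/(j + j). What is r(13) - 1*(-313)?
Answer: 8139/26 ≈ 313.04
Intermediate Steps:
r(j) = 1/(2*j)
r(13) - 1*(-313) = (½)/13 - 1*(-313) = (½)*(1/13) + 313 = 1/26 + 313 = 8139/26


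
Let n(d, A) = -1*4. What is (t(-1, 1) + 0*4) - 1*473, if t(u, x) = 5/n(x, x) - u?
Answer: -1893/4 ≈ -473.25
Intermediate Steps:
n(d, A) = -4
t(u, x) = -5/4 - u (t(u, x) = 5/(-4) - u = 5*(-1/4) - u = -5/4 - u)
(t(-1, 1) + 0*4) - 1*473 = ((-5/4 - 1*(-1)) + 0*4) - 1*473 = ((-5/4 + 1) + 0) - 473 = (-1/4 + 0) - 473 = -1/4 - 473 = -1893/4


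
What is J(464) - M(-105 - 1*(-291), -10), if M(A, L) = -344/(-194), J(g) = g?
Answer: 44836/97 ≈ 462.23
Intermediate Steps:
M(A, L) = 172/97 (M(A, L) = -344*(-1/194) = 172/97)
J(464) - M(-105 - 1*(-291), -10) = 464 - 1*172/97 = 464 - 172/97 = 44836/97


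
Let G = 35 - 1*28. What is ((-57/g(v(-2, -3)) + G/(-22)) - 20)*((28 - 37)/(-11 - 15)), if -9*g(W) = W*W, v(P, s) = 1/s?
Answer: 70011/44 ≈ 1591.2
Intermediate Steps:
g(W) = -W**2/9 (g(W) = -W*W/9 = -W**2/9)
G = 7 (G = 35 - 28 = 7)
((-57/g(v(-2, -3)) + G/(-22)) - 20)*((28 - 37)/(-11 - 15)) = ((-57/((-(1/(-3))**2/9)) + 7/(-22)) - 20)*((28 - 37)/(-11 - 15)) = ((-57/((-(-1/3)**2/9)) + 7*(-1/22)) - 20)*(-9/(-26)) = ((-57/((-1/9*1/9)) - 7/22) - 20)*(-9*(-1/26)) = ((-57/(-1/81) - 7/22) - 20)*(9/26) = ((-57*(-81) - 7/22) - 20)*(9/26) = ((4617 - 7/22) - 20)*(9/26) = (101567/22 - 20)*(9/26) = (101127/22)*(9/26) = 70011/44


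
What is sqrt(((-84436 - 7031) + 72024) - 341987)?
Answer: I*sqrt(361430) ≈ 601.19*I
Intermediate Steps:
sqrt(((-84436 - 7031) + 72024) - 341987) = sqrt((-91467 + 72024) - 341987) = sqrt(-19443 - 341987) = sqrt(-361430) = I*sqrt(361430)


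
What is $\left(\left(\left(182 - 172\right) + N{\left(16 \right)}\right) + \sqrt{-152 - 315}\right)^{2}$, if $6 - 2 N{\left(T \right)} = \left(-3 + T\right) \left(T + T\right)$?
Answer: $\left(195 - i \sqrt{467}\right)^{2} \approx 37558.0 - 8428.0 i$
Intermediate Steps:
$N{\left(T \right)} = 3 - T \left(-3 + T\right)$ ($N{\left(T \right)} = 3 - \frac{\left(-3 + T\right) \left(T + T\right)}{2} = 3 - \frac{\left(-3 + T\right) 2 T}{2} = 3 - \frac{2 T \left(-3 + T\right)}{2} = 3 - T \left(-3 + T\right)$)
$\left(\left(\left(182 - 172\right) + N{\left(16 \right)}\right) + \sqrt{-152 - 315}\right)^{2} = \left(\left(\left(182 - 172\right) + \left(3 - 16^{2} + 3 \cdot 16\right)\right) + \sqrt{-152 - 315}\right)^{2} = \left(\left(10 + \left(3 - 256 + 48\right)\right) + \sqrt{-467}\right)^{2} = \left(\left(10 + \left(3 - 256 + 48\right)\right) + i \sqrt{467}\right)^{2} = \left(\left(10 - 205\right) + i \sqrt{467}\right)^{2} = \left(-195 + i \sqrt{467}\right)^{2}$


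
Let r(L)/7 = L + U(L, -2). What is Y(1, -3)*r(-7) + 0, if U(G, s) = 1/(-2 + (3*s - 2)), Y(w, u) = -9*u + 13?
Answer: -1988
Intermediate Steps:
Y(w, u) = 13 - 9*u
U(G, s) = 1/(-4 + 3*s) (U(G, s) = 1/(-2 + (-2 + 3*s)) = 1/(-4 + 3*s))
r(L) = -7/10 + 7*L (r(L) = 7*(L + 1/(-4 + 3*(-2))) = 7*(L + 1/(-4 - 6)) = 7*(L + 1/(-10)) = 7*(L - 1/10) = 7*(-1/10 + L) = -7/10 + 7*L)
Y(1, -3)*r(-7) + 0 = (13 - 9*(-3))*(-7/10 + 7*(-7)) + 0 = (13 + 27)*(-7/10 - 49) + 0 = 40*(-497/10) + 0 = -1988 + 0 = -1988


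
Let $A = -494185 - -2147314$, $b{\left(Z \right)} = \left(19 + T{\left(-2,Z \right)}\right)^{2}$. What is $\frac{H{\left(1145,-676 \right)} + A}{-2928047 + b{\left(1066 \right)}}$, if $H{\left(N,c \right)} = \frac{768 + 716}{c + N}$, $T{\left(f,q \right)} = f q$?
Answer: $\frac{110759855}{102960374} \approx 1.0758$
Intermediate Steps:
$b{\left(Z \right)} = \left(19 - 2 Z\right)^{2}$
$A = 1653129$ ($A = -494185 + 2147314 = 1653129$)
$H{\left(N,c \right)} = \frac{1484}{N + c}$
$\frac{H{\left(1145,-676 \right)} + A}{-2928047 + b{\left(1066 \right)}} = \frac{\frac{1484}{1145 - 676} + 1653129}{-2928047 + \left(-19 + 2 \cdot 1066\right)^{2}} = \frac{\frac{1484}{469} + 1653129}{-2928047 + \left(-19 + 2132\right)^{2}} = \frac{1484 \cdot \frac{1}{469} + 1653129}{-2928047 + 2113^{2}} = \frac{\frac{212}{67} + 1653129}{-2928047 + 4464769} = \frac{110759855}{67 \cdot 1536722} = \frac{110759855}{67} \cdot \frac{1}{1536722} = \frac{110759855}{102960374}$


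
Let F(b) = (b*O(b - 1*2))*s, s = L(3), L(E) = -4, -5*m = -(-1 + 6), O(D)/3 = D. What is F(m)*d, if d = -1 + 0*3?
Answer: -12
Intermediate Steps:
O(D) = 3*D
m = 1 (m = -(-1)*(-1 + 6)/5 = -(-1)*5/5 = -1/5*(-5) = 1)
d = -1 (d = -1 + 0 = -1)
s = -4
F(b) = -4*b*(-6 + 3*b) (F(b) = (b*(3*(b - 1*2)))*(-4) = (b*(3*(b - 2)))*(-4) = (b*(3*(-2 + b)))*(-4) = (b*(-6 + 3*b))*(-4) = -4*b*(-6 + 3*b))
F(m)*d = (12*1*(2 - 1*1))*(-1) = (12*1*(2 - 1))*(-1) = (12*1*1)*(-1) = 12*(-1) = -12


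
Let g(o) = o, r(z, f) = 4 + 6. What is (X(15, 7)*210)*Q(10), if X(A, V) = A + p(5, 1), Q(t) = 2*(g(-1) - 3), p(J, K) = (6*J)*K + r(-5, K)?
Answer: -92400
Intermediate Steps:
r(z, f) = 10
p(J, K) = 10 + 6*J*K (p(J, K) = (6*J)*K + 10 = 6*J*K + 10 = 10 + 6*J*K)
Q(t) = -8 (Q(t) = 2*(-1 - 3) = 2*(-4) = -8)
X(A, V) = 40 + A (X(A, V) = A + (10 + 6*5*1) = A + (10 + 30) = A + 40 = 40 + A)
(X(15, 7)*210)*Q(10) = ((40 + 15)*210)*(-8) = (55*210)*(-8) = 11550*(-8) = -92400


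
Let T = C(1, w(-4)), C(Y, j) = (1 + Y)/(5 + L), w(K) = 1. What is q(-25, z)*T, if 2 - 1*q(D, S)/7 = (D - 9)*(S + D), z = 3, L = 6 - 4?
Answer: -1492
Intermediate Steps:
L = 2
C(Y, j) = ⅐ + Y/7 (C(Y, j) = (1 + Y)/(5 + 2) = (1 + Y)/7 = (1 + Y)*(⅐) = ⅐ + Y/7)
q(D, S) = 14 - 7*(-9 + D)*(D + S) (q(D, S) = 14 - 7*(D - 9)*(S + D) = 14 - 7*(-9 + D)*(D + S))
T = 2/7 (T = ⅐ + (⅐)*1 = ⅐ + ⅐ = 2/7 ≈ 0.28571)
q(-25, z)*T = (14 - 7*(-25)² + 63*(-25) + 63*3 - 7*(-25)*3)*(2/7) = (14 - 7*625 - 1575 + 189 + 525)*(2/7) = (14 - 4375 - 1575 + 189 + 525)*(2/7) = -5222*2/7 = -1492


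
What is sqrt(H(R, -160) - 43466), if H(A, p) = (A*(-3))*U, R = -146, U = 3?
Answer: 2*I*sqrt(10538) ≈ 205.31*I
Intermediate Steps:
H(A, p) = -9*A (H(A, p) = (A*(-3))*3 = -3*A*3 = -9*A)
sqrt(H(R, -160) - 43466) = sqrt(-9*(-146) - 43466) = sqrt(1314 - 43466) = sqrt(-42152) = 2*I*sqrt(10538)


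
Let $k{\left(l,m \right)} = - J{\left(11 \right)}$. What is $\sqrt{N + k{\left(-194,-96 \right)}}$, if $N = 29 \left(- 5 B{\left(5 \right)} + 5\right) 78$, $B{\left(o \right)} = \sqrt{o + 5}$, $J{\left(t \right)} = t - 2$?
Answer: $\sqrt{11301 - 11310 \sqrt{10}} \approx 156.41 i$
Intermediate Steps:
$J{\left(t \right)} = -2 + t$
$B{\left(o \right)} = \sqrt{5 + o}$
$k{\left(l,m \right)} = -9$ ($k{\left(l,m \right)} = - (-2 + 11) = \left(-1\right) 9 = -9$)
$N = 11310 - 11310 \sqrt{10}$ ($N = 29 \left(- 5 \sqrt{5 + 5} + 5\right) 78 = 29 \left(- 5 \sqrt{10} + 5\right) 78 = 29 \left(5 - 5 \sqrt{10}\right) 78 = \left(145 - 145 \sqrt{10}\right) 78 = 11310 - 11310 \sqrt{10} \approx -24455.0$)
$\sqrt{N + k{\left(-194,-96 \right)}} = \sqrt{\left(11310 - 11310 \sqrt{10}\right) - 9} = \sqrt{11301 - 11310 \sqrt{10}}$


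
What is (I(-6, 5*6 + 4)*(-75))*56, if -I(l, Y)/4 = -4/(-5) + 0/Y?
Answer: 13440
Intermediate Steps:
I(l, Y) = -16/5 (I(l, Y) = -4*(-4/(-5) + 0/Y) = -4*(-4*(-⅕) + 0) = -4*(⅘ + 0) = -4*⅘ = -16/5)
(I(-6, 5*6 + 4)*(-75))*56 = -16/5*(-75)*56 = 240*56 = 13440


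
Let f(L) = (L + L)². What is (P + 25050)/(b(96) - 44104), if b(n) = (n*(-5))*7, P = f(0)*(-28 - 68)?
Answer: -12525/23732 ≈ -0.52777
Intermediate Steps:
f(L) = 4*L² (f(L) = (2*L)² = 4*L²)
P = 0 (P = (4*0²)*(-28 - 68) = (4*0)*(-96) = 0*(-96) = 0)
b(n) = -35*n (b(n) = -5*n*7 = -35*n)
(P + 25050)/(b(96) - 44104) = (0 + 25050)/(-35*96 - 44104) = 25050/(-3360 - 44104) = 25050/(-47464) = 25050*(-1/47464) = -12525/23732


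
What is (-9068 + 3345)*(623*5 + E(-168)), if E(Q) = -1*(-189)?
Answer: -18908792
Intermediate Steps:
E(Q) = 189
(-9068 + 3345)*(623*5 + E(-168)) = (-9068 + 3345)*(623*5 + 189) = -5723*(3115 + 189) = -5723*3304 = -18908792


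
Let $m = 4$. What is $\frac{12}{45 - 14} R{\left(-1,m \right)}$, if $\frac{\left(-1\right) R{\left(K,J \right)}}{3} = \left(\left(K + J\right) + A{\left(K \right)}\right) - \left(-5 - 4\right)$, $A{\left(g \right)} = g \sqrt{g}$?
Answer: $- \frac{432}{31} + \frac{36 i}{31} \approx -13.935 + 1.1613 i$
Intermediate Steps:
$A{\left(g \right)} = g^{\frac{3}{2}}$
$R{\left(K,J \right)} = -27 - 3 J - 3 K - 3 K^{\frac{3}{2}}$ ($R{\left(K,J \right)} = - 3 \left(\left(\left(K + J\right) + K^{\frac{3}{2}}\right) - \left(-5 - 4\right)\right) = - 3 \left(\left(\left(J + K\right) + K^{\frac{3}{2}}\right) - -9\right) = - 3 \left(\left(J + K + K^{\frac{3}{2}}\right) + 9\right) = - 3 \left(9 + J + K + K^{\frac{3}{2}}\right) = -27 - 3 J - 3 K - 3 K^{\frac{3}{2}}$)
$\frac{12}{45 - 14} R{\left(-1,m \right)} = \frac{12}{45 - 14} \left(-27 - 12 - -3 - 3 \left(-1\right)^{\frac{3}{2}}\right) = \frac{12}{31} \left(-27 - 12 + 3 - 3 \left(- i\right)\right) = 12 \cdot \frac{1}{31} \left(-27 - 12 + 3 + 3 i\right) = \frac{12 \left(-36 + 3 i\right)}{31} = - \frac{432}{31} + \frac{36 i}{31}$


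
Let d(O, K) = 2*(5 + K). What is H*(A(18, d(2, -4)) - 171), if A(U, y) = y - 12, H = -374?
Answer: 67694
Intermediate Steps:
d(O, K) = 10 + 2*K
A(U, y) = -12 + y
H*(A(18, d(2, -4)) - 171) = -374*((-12 + (10 + 2*(-4))) - 171) = -374*((-12 + (10 - 8)) - 171) = -374*((-12 + 2) - 171) = -374*(-10 - 171) = -374*(-181) = 67694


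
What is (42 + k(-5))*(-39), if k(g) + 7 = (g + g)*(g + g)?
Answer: -5265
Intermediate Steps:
k(g) = -7 + 4*g**2 (k(g) = -7 + (g + g)*(g + g) = -7 + (2*g)*(2*g) = -7 + 4*g**2)
(42 + k(-5))*(-39) = (42 + (-7 + 4*(-5)**2))*(-39) = (42 + (-7 + 4*25))*(-39) = (42 + (-7 + 100))*(-39) = (42 + 93)*(-39) = 135*(-39) = -5265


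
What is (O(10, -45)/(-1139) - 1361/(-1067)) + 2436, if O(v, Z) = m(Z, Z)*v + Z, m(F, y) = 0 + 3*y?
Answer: 2963541112/1215313 ≈ 2438.5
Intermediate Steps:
m(F, y) = 3*y
O(v, Z) = Z + 3*Z*v (O(v, Z) = (3*Z)*v + Z = 3*Z*v + Z = Z + 3*Z*v)
(O(10, -45)/(-1139) - 1361/(-1067)) + 2436 = (-45*(1 + 3*10)/(-1139) - 1361/(-1067)) + 2436 = (-45*(1 + 30)*(-1/1139) - 1361*(-1/1067)) + 2436 = (-45*31*(-1/1139) + 1361/1067) + 2436 = (-1395*(-1/1139) + 1361/1067) + 2436 = (1395/1139 + 1361/1067) + 2436 = 3038644/1215313 + 2436 = 2963541112/1215313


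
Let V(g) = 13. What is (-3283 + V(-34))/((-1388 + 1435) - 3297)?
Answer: 327/325 ≈ 1.0062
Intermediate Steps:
(-3283 + V(-34))/((-1388 + 1435) - 3297) = (-3283 + 13)/((-1388 + 1435) - 3297) = -3270/(47 - 3297) = -3270/(-3250) = -3270*(-1/3250) = 327/325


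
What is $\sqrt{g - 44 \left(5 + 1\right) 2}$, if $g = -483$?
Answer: $i \sqrt{1011} \approx 31.796 i$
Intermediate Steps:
$\sqrt{g - 44 \left(5 + 1\right) 2} = \sqrt{-483 - 44 \left(5 + 1\right) 2} = \sqrt{-483 - 44 \cdot 6 \cdot 2} = \sqrt{-483 - 528} = \sqrt{-1011} = i \sqrt{1011}$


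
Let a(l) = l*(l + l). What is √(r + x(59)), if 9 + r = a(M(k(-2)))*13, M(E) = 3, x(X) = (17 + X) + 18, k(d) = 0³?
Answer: √319 ≈ 17.861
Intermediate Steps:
k(d) = 0
x(X) = 35 + X
a(l) = 2*l² (a(l) = l*(2*l) = 2*l²)
r = 225 (r = -9 + (2*3²)*13 = -9 + (2*9)*13 = -9 + 18*13 = -9 + 234 = 225)
√(r + x(59)) = √(225 + (35 + 59)) = √(225 + 94) = √319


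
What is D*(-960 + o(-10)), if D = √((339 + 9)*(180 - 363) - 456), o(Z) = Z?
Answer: -1940*I*√16035 ≈ -2.4566e+5*I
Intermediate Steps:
D = 2*I*√16035 (D = √(348*(-183) - 456) = √(-63684 - 456) = √(-64140) = 2*I*√16035 ≈ 253.26*I)
D*(-960 + o(-10)) = (2*I*√16035)*(-960 - 10) = (2*I*√16035)*(-970) = -1940*I*√16035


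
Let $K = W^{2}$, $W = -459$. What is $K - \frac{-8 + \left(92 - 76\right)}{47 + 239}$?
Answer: $\frac{30127379}{143} \approx 2.1068 \cdot 10^{5}$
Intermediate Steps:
$K = 210681$ ($K = \left(-459\right)^{2} = 210681$)
$K - \frac{-8 + \left(92 - 76\right)}{47 + 239} = 210681 - \frac{-8 + \left(92 - 76\right)}{47 + 239} = 210681 - \frac{-8 + 16}{286} = 210681 - \frac{1}{286} \cdot 8 = 210681 - \frac{4}{143} = \frac{30127379}{143}$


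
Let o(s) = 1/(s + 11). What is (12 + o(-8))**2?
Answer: 1369/9 ≈ 152.11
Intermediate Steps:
o(s) = 1/(11 + s)
(12 + o(-8))**2 = (12 + 1/(11 - 8))**2 = (12 + 1/3)**2 = (37/3)**2 = 1369/9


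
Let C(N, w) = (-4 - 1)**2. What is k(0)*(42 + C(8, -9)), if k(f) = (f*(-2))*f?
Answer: 0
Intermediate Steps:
C(N, w) = 25 (C(N, w) = (-5)**2 = 25)
k(f) = -2*f**2 (k(f) = (-2*f)*f = -2*f**2)
k(0)*(42 + C(8, -9)) = (-2*0**2)*(42 + 25) = -2*0*67 = 0*67 = 0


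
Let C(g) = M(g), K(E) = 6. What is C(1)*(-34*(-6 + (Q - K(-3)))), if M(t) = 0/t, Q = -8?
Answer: 0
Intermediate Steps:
M(t) = 0
C(g) = 0
C(1)*(-34*(-6 + (Q - K(-3)))) = 0*(-34*(-6 + (-8 - 1*6))) = 0*(-34*(-6 + (-8 - 6))) = 0*(-34*(-6 - 14)) = 0*(-34*(-20)) = 0*680 = 0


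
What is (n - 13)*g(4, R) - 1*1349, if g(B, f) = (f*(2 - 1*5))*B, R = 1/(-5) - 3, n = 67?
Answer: 3623/5 ≈ 724.60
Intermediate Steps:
R = -16/5 (R = -⅕ - 3 = -16/5 ≈ -3.2000)
g(B, f) = -3*B*f (g(B, f) = (f*(2 - 5))*B = (f*(-3))*B = (-3*f)*B = -3*B*f)
(n - 13)*g(4, R) - 1*1349 = (67 - 13)*(-3*4*(-16/5)) - 1*1349 = 54*(192/5) - 1349 = 10368/5 - 1349 = 3623/5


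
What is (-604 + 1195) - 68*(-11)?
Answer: 1339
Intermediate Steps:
(-604 + 1195) - 68*(-11) = 591 + 748 = 1339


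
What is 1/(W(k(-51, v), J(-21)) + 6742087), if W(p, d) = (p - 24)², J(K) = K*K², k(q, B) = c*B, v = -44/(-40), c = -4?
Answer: 25/168572339 ≈ 1.4830e-7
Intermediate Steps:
v = 11/10 (v = -44*(-1/40) = 11/10 ≈ 1.1000)
k(q, B) = -4*B
J(K) = K³
W(p, d) = (-24 + p)²
1/(W(k(-51, v), J(-21)) + 6742087) = 1/((-24 - 4*11/10)² + 6742087) = 1/((-24 - 22/5)² + 6742087) = 1/((-142/5)² + 6742087) = 1/(20164/25 + 6742087) = 1/(168572339/25) = 25/168572339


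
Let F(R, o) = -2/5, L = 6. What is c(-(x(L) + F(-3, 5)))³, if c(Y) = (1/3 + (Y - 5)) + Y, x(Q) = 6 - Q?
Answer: -195112/3375 ≈ -57.811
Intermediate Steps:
F(R, o) = -⅖ (F(R, o) = -2*⅕ = -⅖)
c(Y) = -14/3 + 2*Y (c(Y) = (⅓ + (-5 + Y)) + Y = (-14/3 + Y) + Y = -14/3 + 2*Y)
c(-(x(L) + F(-3, 5)))³ = (-14/3 + 2*(-((6 - 1*6) - ⅖)))³ = (-14/3 + 2*(-((6 - 6) - ⅖)))³ = (-14/3 + 2*(-(0 - ⅖)))³ = (-14/3 + 2*(-1*(-⅖)))³ = (-14/3 + 2*(⅖))³ = (-14/3 + ⅘)³ = (-58/15)³ = -195112/3375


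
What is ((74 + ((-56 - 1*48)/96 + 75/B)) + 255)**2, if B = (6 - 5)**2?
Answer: 23377225/144 ≈ 1.6234e+5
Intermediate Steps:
B = 1 (B = 1**2 = 1)
((74 + ((-56 - 1*48)/96 + 75/B)) + 255)**2 = ((74 + ((-56 - 1*48)/96 + 75/1)) + 255)**2 = ((74 + ((-56 - 48)*(1/96) + 75*1)) + 255)**2 = ((74 + (-104*1/96 + 75)) + 255)**2 = ((74 + (-13/12 + 75)) + 255)**2 = ((74 + 887/12) + 255)**2 = (1775/12 + 255)**2 = (4835/12)**2 = 23377225/144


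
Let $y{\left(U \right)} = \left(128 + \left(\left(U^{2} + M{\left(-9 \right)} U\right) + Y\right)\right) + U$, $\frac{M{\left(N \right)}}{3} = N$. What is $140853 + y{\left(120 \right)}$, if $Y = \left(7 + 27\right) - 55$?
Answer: $152240$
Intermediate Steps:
$Y = -21$ ($Y = 34 - 55 = -21$)
$M{\left(N \right)} = 3 N$
$y{\left(U \right)} = 107 + U^{2} - 26 U$ ($y{\left(U \right)} = \left(128 - \left(21 - U^{2} - 3 \left(-9\right) U\right)\right) + U = \left(128 - \left(21 - U^{2} + 27 U\right)\right) + U = \left(107 + U^{2} - 27 U\right) + U = 107 + U^{2} - 26 U$)
$140853 + y{\left(120 \right)} = 140853 + \left(107 + 120^{2} - 3120\right) = 140853 + \left(107 + 14400 - 3120\right) = 140853 + 11387 = 152240$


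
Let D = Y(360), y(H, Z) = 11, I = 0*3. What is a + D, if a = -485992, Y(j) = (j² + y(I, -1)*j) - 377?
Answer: -352809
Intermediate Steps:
I = 0
Y(j) = -377 + j² + 11*j (Y(j) = (j² + 11*j) - 377 = -377 + j² + 11*j)
D = 133183 (D = -377 + 360² + 11*360 = -377 + 129600 + 3960 = 133183)
a + D = -485992 + 133183 = -352809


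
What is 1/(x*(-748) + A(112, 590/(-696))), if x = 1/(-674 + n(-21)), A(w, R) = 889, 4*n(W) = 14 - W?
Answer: 2661/2368621 ≈ 0.0011234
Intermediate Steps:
n(W) = 7/2 - W/4 (n(W) = (14 - W)/4 = 7/2 - W/4)
x = -4/2661 (x = 1/(-674 + (7/2 - 1/4*(-21))) = 1/(-674 + (7/2 + 21/4)) = 1/(-674 + 35/4) = 1/(-2661/4) = -4/2661 ≈ -0.0015032)
1/(x*(-748) + A(112, 590/(-696))) = 1/(-4/2661*(-748) + 889) = 1/(2992/2661 + 889) = 1/(2368621/2661) = 2661/2368621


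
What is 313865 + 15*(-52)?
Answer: 313085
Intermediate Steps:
313865 + 15*(-52) = 313865 - 780 = 313085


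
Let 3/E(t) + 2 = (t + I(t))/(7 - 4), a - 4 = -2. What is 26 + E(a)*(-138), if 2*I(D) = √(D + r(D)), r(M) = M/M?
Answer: 21458/61 + 2484*√3/61 ≈ 422.30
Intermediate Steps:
a = 2 (a = 4 - 2 = 2)
r(M) = 1
I(D) = √(1 + D)/2 (I(D) = √(D + 1)/2 = √(1 + D)/2)
E(t) = 3/(-2 + t/3 + √(1 + t)/6) (E(t) = 3/(-2 + (t + √(1 + t)/2)/(7 - 4)) = 3/(-2 + (t + √(1 + t)/2)/3) = 3/(-2 + (t + √(1 + t)/2)*(⅓)) = 3/(-2 + (t/3 + √(1 + t)/6)) = 3/(-2 + t/3 + √(1 + t)/6))
26 + E(a)*(-138) = 26 + (18/(-12 + √(1 + 2) + 2*2))*(-138) = 26 + (18/(-12 + √3 + 4))*(-138) = 26 + (18/(-8 + √3))*(-138) = 26 - 2484/(-8 + √3)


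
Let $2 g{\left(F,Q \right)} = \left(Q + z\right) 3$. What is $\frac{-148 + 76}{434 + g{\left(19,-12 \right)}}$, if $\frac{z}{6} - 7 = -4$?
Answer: $- \frac{72}{443} \approx -0.16253$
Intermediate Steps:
$z = 18$ ($z = 42 + 6 \left(-4\right) = 42 - 24 = 18$)
$g{\left(F,Q \right)} = 27 + \frac{3 Q}{2}$ ($g{\left(F,Q \right)} = \frac{\left(Q + 18\right) 3}{2} = \frac{\left(18 + Q\right) 3}{2} = \frac{54 + 3 Q}{2} = 27 + \frac{3 Q}{2}$)
$\frac{-148 + 76}{434 + g{\left(19,-12 \right)}} = \frac{-148 + 76}{434 + \left(27 + \frac{3}{2} \left(-12\right)\right)} = - \frac{72}{434 + \left(27 - 18\right)} = - \frac{72}{434 + 9} = - \frac{72}{443}$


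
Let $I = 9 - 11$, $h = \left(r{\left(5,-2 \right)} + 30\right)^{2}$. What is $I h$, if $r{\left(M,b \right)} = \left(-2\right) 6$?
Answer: $-648$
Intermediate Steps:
$r{\left(M,b \right)} = -12$
$h = 324$ ($h = \left(-12 + 30\right)^{2} = 18^{2} = 324$)
$I = -2$ ($I = 9 - 11 = -2$)
$I h = \left(-2\right) 324 = -648$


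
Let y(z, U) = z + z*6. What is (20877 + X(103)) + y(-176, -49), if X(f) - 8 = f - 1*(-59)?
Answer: 19815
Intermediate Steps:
X(f) = 67 + f (X(f) = 8 + (f - 1*(-59)) = 8 + (f + 59) = 8 + (59 + f) = 67 + f)
y(z, U) = 7*z (y(z, U) = z + 6*z = 7*z)
(20877 + X(103)) + y(-176, -49) = (20877 + (67 + 103)) + 7*(-176) = (20877 + 170) - 1232 = 21047 - 1232 = 19815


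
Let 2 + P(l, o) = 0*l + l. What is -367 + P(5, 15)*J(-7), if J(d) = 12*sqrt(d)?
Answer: -367 + 36*I*sqrt(7) ≈ -367.0 + 95.247*I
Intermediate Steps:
P(l, o) = -2 + l (P(l, o) = -2 + (0*l + l) = -2 + (0 + l) = -2 + l)
-367 + P(5, 15)*J(-7) = -367 + (-2 + 5)*(12*sqrt(-7)) = -367 + 3*(12*(I*sqrt(7))) = -367 + 3*(12*I*sqrt(7)) = -367 + 36*I*sqrt(7)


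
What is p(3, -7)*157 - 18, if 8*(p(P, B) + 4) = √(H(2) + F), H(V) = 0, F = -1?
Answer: -646 + 157*I/8 ≈ -646.0 + 19.625*I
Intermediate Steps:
p(P, B) = -4 + I/8 (p(P, B) = -4 + √(0 - 1)/8 = -4 + √(-1)/8 = -4 + I/8)
p(3, -7)*157 - 18 = (-4 + I/8)*157 - 18 = (-628 + 157*I/8) - 18 = -646 + 157*I/8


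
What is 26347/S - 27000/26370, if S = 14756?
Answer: 3292871/4323508 ≈ 0.76162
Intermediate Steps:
26347/S - 27000/26370 = 26347/14756 - 27000/26370 = 26347*(1/14756) - 27000*1/26370 = 26347/14756 - 300/293 = 3292871/4323508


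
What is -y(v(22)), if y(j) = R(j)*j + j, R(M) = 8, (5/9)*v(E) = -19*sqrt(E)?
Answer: 1539*sqrt(22)/5 ≈ 1443.7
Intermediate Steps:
v(E) = -171*sqrt(E)/5 (v(E) = 9*(-19*sqrt(E))/5 = -171*sqrt(E)/5)
y(j) = 9*j (y(j) = 8*j + j = 9*j)
-y(v(22)) = -9*(-171*sqrt(22)/5) = -(-1539)*sqrt(22)/5 = 1539*sqrt(22)/5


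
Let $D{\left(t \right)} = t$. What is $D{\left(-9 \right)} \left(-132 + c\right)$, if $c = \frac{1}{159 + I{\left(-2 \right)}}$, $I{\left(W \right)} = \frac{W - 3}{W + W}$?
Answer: $\frac{761472}{641} \approx 1187.9$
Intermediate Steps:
$I{\left(W \right)} = \frac{-3 + W}{2 W}$
$c = \frac{4}{641}$ ($c = \frac{1}{159 + \frac{-3 - 2}{2 \left(-2\right)}} = \frac{1}{159 + \frac{1}{2} \left(- \frac{1}{2}\right) \left(-5\right)} = \frac{1}{159 + \frac{5}{4}} = \frac{1}{\frac{641}{4}} = \frac{4}{641} \approx 0.0062402$)
$D{\left(-9 \right)} \left(-132 + c\right) = - 9 \left(-132 + \frac{4}{641}\right) = \left(-9\right) \left(- \frac{84608}{641}\right) = \frac{761472}{641}$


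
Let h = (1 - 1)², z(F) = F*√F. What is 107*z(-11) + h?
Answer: -1177*I*√11 ≈ -3903.7*I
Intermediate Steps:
z(F) = F^(3/2)
h = 0 (h = 0² = 0)
107*z(-11) + h = 107*(-11)^(3/2) + 0 = 107*(-11*I*√11) + 0 = -1177*I*√11 + 0 = -1177*I*√11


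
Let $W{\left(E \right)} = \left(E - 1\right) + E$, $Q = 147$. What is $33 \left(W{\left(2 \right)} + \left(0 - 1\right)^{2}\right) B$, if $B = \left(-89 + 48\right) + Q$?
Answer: $13992$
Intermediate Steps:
$W{\left(E \right)} = -1 + 2 E$ ($W{\left(E \right)} = \left(-1 + E\right) + E = -1 + 2 E$)
$B = 106$ ($B = \left(-89 + 48\right) + 147 = -41 + 147 = 106$)
$33 \left(W{\left(2 \right)} + \left(0 - 1\right)^{2}\right) B = 33 \left(\left(-1 + 2 \cdot 2\right) + \left(0 - 1\right)^{2}\right) 106 = 33 \left(\left(-1 + 4\right) + \left(-1\right)^{2}\right) 106 = 33 \left(3 + 1\right) 106 = 33 \cdot 4 \cdot 106 = 132 \cdot 106 = 13992$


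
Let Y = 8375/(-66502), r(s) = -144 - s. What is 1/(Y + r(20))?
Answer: -66502/10914703 ≈ -0.0060929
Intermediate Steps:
Y = -8375/66502 (Y = 8375*(-1/66502) = -8375/66502 ≈ -0.12594)
1/(Y + r(20)) = 1/(-8375/66502 + (-144 - 1*20)) = 1/(-8375/66502 + (-144 - 20)) = 1/(-8375/66502 - 164) = 1/(-10914703/66502) = -66502/10914703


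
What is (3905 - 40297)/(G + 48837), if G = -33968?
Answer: -36392/14869 ≈ -2.4475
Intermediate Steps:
(3905 - 40297)/(G + 48837) = (3905 - 40297)/(-33968 + 48837) = -36392/14869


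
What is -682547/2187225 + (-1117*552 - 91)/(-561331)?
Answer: 965672186818/1227757196475 ≈ 0.78653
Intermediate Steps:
-682547/2187225 + (-1117*552 - 91)/(-561331) = -682547*1/2187225 + (-616584 - 91)*(-1/561331) = -682547/2187225 - 616675*(-1/561331) = -682547/2187225 + 616675/561331 = 965672186818/1227757196475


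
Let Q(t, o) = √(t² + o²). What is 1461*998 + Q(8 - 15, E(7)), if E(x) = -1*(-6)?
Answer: 1458078 + √85 ≈ 1.4581e+6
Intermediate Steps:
E(x) = 6
Q(t, o) = √(o² + t²)
1461*998 + Q(8 - 15, E(7)) = 1461*998 + √(6² + (8 - 15)²) = 1458078 + √(36 + (-7)²) = 1458078 + √(36 + 49) = 1458078 + √85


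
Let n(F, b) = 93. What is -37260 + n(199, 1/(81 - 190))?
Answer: -37167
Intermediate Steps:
-37260 + n(199, 1/(81 - 190)) = -37260 + 93 = -37167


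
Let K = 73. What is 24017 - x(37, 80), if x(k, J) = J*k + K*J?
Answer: 15217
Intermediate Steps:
x(k, J) = 73*J + J*k (x(k, J) = J*k + 73*J = 73*J + J*k)
24017 - x(37, 80) = 24017 - 80*(73 + 37) = 24017 - 80*110 = 24017 - 1*8800 = 24017 - 8800 = 15217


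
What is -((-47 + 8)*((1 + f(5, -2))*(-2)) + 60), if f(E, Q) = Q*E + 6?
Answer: 174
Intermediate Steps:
f(E, Q) = 6 + E*Q (f(E, Q) = E*Q + 6 = 6 + E*Q)
-((-47 + 8)*((1 + f(5, -2))*(-2)) + 60) = -((-47 + 8)*((1 + (6 + 5*(-2)))*(-2)) + 60) = -(-39*(1 + (6 - 10))*(-2) + 60) = -(-39*(1 - 4)*(-2) + 60) = -(-(-117)*(-2) + 60) = -(-39*6 + 60) = -(-234 + 60) = -1*(-174) = 174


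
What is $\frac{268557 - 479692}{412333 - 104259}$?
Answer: $- \frac{211135}{308074} \approx -0.68534$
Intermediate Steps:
$\frac{268557 - 479692}{412333 - 104259} = - \frac{211135}{308074}$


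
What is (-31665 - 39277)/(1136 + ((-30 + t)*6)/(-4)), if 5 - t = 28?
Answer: -141884/2431 ≈ -58.364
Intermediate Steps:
t = -23 (t = 5 - 1*28 = 5 - 28 = -23)
(-31665 - 39277)/(1136 + ((-30 + t)*6)/(-4)) = (-31665 - 39277)/(1136 + ((-30 - 23)*6)/(-4)) = -70942/(1136 - 53*6*(-1/4)) = -70942/(1136 - 318*(-1/4)) = -70942/(1136 + 159/2) = -70942/2431/2 = -70942*2/2431 = -141884/2431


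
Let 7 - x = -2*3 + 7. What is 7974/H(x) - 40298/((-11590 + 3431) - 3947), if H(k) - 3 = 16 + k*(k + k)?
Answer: 50100181/550823 ≈ 90.955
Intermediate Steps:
x = 6 (x = 7 - (-2*3 + 7) = 7 - (-6 + 7) = 7 - 1*1 = 7 - 1 = 6)
H(k) = 19 + 2*k**2 (H(k) = 3 + (16 + k*(k + k)) = 3 + (16 + k*(2*k)) = 3 + (16 + 2*k**2) = 19 + 2*k**2)
7974/H(x) - 40298/((-11590 + 3431) - 3947) = 7974/(19 + 2*6**2) - 40298/((-11590 + 3431) - 3947) = 7974/(19 + 2*36) - 40298/(-8159 - 3947) = 7974/(19 + 72) - 40298/(-12106) = 7974/91 - 40298*(-1/12106) = 7974*(1/91) + 20149/6053 = 7974/91 + 20149/6053 = 50100181/550823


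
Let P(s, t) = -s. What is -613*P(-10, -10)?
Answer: -6130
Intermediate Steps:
-613*P(-10, -10) = -(-613)*(-10) = -613*10 = -6130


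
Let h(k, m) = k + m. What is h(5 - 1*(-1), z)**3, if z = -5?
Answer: 1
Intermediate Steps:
h(5 - 1*(-1), z)**3 = ((5 - 1*(-1)) - 5)**3 = ((5 + 1) - 5)**3 = (6 - 5)**3 = 1**3 = 1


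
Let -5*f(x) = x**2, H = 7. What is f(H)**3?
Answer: -117649/125 ≈ -941.19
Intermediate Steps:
f(x) = -x**2/5
f(H)**3 = (-1/5*7**2)**3 = (-1/5*49)**3 = (-49/5)**3 = -117649/125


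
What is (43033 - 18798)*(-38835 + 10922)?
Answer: -676471555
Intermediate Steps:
(43033 - 18798)*(-38835 + 10922) = 24235*(-27913) = -676471555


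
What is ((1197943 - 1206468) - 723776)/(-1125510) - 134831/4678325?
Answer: 654837687403/1053100314150 ≈ 0.62182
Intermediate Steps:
((1197943 - 1206468) - 723776)/(-1125510) - 134831/4678325 = (-8525 - 723776)*(-1/1125510) - 134831*1/4678325 = -732301*(-1/1125510) - 134831/4678325 = 732301/1125510 - 134831/4678325 = 654837687403/1053100314150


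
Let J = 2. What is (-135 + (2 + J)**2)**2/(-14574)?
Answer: -2023/2082 ≈ -0.97166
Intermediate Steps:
(-135 + (2 + J)**2)**2/(-14574) = (-135 + (2 + 2)**2)**2/(-14574) = (-135 + 4**2)**2*(-1/14574) = (-135 + 16)**2*(-1/14574) = (-119)**2*(-1/14574) = 14161*(-1/14574) = -2023/2082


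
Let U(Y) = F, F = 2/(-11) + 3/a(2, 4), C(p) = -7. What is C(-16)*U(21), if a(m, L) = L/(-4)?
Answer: 245/11 ≈ 22.273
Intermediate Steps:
a(m, L) = -L/4 (a(m, L) = L*(-¼) = -L/4)
F = -35/11 (F = 2/(-11) + 3/((-¼*4)) = 2*(-1/11) + 3/(-1) = -2/11 + 3*(-1) = -2/11 - 3 = -35/11 ≈ -3.1818)
U(Y) = -35/11
C(-16)*U(21) = -7*(-35/11) = 245/11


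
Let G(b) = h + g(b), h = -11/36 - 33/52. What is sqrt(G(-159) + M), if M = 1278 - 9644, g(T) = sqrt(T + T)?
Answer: sqrt(-12726116 + 1521*I*sqrt(318))/39 ≈ 0.097476 + 91.471*I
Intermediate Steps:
g(T) = sqrt(2)*sqrt(T) (g(T) = sqrt(2*T) = sqrt(2)*sqrt(T))
h = -110/117 (h = -11*1/36 - 33*1/52 = -11/36 - 33/52 = -110/117 ≈ -0.94017)
G(b) = -110/117 + sqrt(2)*sqrt(b)
M = -8366
sqrt(G(-159) + M) = sqrt((-110/117 + sqrt(2)*sqrt(-159)) - 8366) = sqrt((-110/117 + sqrt(2)*(I*sqrt(159))) - 8366) = sqrt((-110/117 + I*sqrt(318)) - 8366) = sqrt(-978932/117 + I*sqrt(318))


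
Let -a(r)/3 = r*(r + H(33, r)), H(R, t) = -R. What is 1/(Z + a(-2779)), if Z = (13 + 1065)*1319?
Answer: -1/22021762 ≈ -4.5410e-8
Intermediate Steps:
Z = 1421882 (Z = 1078*1319 = 1421882)
a(r) = -3*r*(-33 + r) (a(r) = -3*r*(r - 1*33) = -3*r*(r - 33) = -3*r*(-33 + r))
1/(Z + a(-2779)) = 1/(1421882 + 3*(-2779)*(33 - 1*(-2779))) = 1/(1421882 + 3*(-2779)*(33 + 2779)) = 1/(1421882 + 3*(-2779)*2812) = 1/(1421882 - 23443644) = 1/(-22021762) = -1/22021762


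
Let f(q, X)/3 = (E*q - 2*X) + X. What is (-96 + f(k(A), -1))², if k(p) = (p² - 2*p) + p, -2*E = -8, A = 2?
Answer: 4761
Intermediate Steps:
E = 4 (E = -½*(-8) = 4)
k(p) = p² - p
f(q, X) = -3*X + 12*q (f(q, X) = 3*((4*q - 2*X) + X) = 3*((-2*X + 4*q) + X) = 3*(-X + 4*q) = -3*X + 12*q)
(-96 + f(k(A), -1))² = (-96 + (-3*(-1) + 12*(2*(-1 + 2))))² = (-96 + (3 + 12*(2*1)))² = (-96 + (3 + 12*2))² = (-96 + (3 + 24))² = (-96 + 27)² = (-69)² = 4761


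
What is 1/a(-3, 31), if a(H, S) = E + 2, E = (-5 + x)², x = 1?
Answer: 1/18 ≈ 0.055556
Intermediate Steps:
E = 16 (E = (-5 + 1)² = (-4)² = 16)
a(H, S) = 18 (a(H, S) = 16 + 2 = 18)
1/a(-3, 31) = 1/18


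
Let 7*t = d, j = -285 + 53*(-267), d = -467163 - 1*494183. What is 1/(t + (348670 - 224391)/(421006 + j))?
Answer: -2845990/390853573267 ≈ -7.2815e-6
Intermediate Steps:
d = -961346 (d = -467163 - 494183 = -961346)
j = -14436 (j = -285 - 14151 = -14436)
t = -961346/7 (t = (1/7)*(-961346) = -961346/7 ≈ -1.3734e+5)
1/(t + (348670 - 224391)/(421006 + j)) = 1/(-961346/7 + (348670 - 224391)/(421006 - 14436)) = 1/(-961346/7 + 124279/406570) = 1/(-390853573267/2845990) = -2845990/390853573267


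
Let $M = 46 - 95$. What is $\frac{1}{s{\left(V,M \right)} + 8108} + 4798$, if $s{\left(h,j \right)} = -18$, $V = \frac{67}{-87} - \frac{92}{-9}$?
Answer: $\frac{38815821}{8090} \approx 4798.0$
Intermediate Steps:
$V = \frac{2467}{261}$ ($V = 67 \left(- \frac{1}{87}\right) - - \frac{92}{9} = - \frac{67}{87} + \frac{92}{9} = \frac{2467}{261} \approx 9.4521$)
$M = -49$ ($M = 46 - 95 = -49$)
$\frac{1}{s{\left(V,M \right)} + 8108} + 4798 = \frac{1}{-18 + 8108} + 4798 = \frac{1}{8090} + 4798 = \frac{38815821}{8090}$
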